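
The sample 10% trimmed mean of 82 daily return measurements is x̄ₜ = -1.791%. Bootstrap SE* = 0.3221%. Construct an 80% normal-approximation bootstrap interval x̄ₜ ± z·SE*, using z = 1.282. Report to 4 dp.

(-2.2039, -1.3781)

Margin = 1.282 × 0.3221 = 0.41293
Interval: -1.791 ± 0.41293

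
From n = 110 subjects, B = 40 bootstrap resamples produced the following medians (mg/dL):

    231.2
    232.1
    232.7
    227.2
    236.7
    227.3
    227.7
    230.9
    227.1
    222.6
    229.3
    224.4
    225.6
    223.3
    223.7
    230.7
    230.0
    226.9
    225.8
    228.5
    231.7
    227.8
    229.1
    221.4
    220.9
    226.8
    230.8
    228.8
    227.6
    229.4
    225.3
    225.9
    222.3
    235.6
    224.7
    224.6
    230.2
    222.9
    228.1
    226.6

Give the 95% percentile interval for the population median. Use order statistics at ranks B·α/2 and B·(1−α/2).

Sorted replicates: 220.9, 221.4, 222.3, 222.6, 222.9, 223.3, 223.7, 224.4, 224.6, 224.7, 225.3, 225.6, 225.8, 225.9, 226.6, 226.8, 226.9, 227.1, 227.2, 227.3, 227.6, 227.7, 227.8, 228.1, 228.5, 228.8, 229.1, 229.3, 229.4, 230.0, 230.2, 230.7, 230.8, 230.9, 231.2, 231.7, 232.1, 232.7, 235.6, 236.7
α = 0.05; lower rank = 40 × 0.025 = 1; upper rank = 40 × 0.975 = 39.
The 1st smallest replicate is 220.9; the 39th is 235.6.

(220.9, 235.6)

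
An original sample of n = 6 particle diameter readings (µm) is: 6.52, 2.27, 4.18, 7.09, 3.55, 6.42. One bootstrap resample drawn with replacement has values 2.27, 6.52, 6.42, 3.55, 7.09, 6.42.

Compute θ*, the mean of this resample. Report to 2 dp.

θ* = 5.38

Mean = (2.27 + 6.52 + 6.42 + 3.55 + 7.09 + 6.42) / 6 = 32.270 / 6 = 5.38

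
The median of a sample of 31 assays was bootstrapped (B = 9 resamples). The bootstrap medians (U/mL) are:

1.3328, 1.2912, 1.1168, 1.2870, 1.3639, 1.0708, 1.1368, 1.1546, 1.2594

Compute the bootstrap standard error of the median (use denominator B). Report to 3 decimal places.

Bootstrap SE is the standard deviation of the 9 replicate medians.
Mean of replicates: (1.3328 + 1.2912 + 1.1168 + 1.2870 + 1.3639 + 1.0708 + 1.1368 + 1.1546 + 1.2594) / 9 = 11.01330 / 9 = 1.22370
Sum of squared deviations: (+0.10910)² + (+0.06750)² + (−0.10690)² + (+0.06330)² + (+0.14020)² + (−0.15290)² + (−0.08690)² + (−0.06910)² + (+0.03570)² = 0.08853
Variance = 0.08853 / 9 = 0.00984
SE* = √0.00984

SE* = 0.099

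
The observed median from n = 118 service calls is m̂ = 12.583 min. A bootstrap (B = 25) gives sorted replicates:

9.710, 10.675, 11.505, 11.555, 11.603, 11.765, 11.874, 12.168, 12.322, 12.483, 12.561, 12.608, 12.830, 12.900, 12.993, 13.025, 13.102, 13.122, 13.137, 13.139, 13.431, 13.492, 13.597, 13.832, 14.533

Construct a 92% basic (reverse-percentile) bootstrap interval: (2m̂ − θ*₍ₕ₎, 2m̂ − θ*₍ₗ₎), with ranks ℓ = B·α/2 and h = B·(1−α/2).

Percentile endpoints at ranks 1 and 24: θ*₍1₎ = 9.710, θ*₍24₎ = 13.832.
Basic interval reflects these around m̂:
  lower = 2 × 12.583 − 13.832 = 11.334
  upper = 2 × 12.583 − 9.710 = 15.456

(11.334, 15.456)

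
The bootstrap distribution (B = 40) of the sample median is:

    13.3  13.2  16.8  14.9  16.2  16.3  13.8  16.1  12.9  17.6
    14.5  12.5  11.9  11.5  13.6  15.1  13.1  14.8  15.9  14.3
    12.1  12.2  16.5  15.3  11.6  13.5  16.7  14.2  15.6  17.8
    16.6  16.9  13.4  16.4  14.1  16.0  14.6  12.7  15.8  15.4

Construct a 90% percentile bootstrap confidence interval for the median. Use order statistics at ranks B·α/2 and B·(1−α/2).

(11.6, 16.9)

Sorted replicates: 11.5, 11.6, 11.9, 12.1, 12.2, 12.5, 12.7, 12.9, 13.1, 13.2, 13.3, 13.4, 13.5, 13.6, 13.8, 14.1, 14.2, 14.3, 14.5, 14.6, 14.8, 14.9, 15.1, 15.3, 15.4, 15.6, 15.8, 15.9, 16.0, 16.1, 16.2, 16.3, 16.4, 16.5, 16.6, 16.7, 16.8, 16.9, 17.6, 17.8
α = 0.10; lower rank = 40 × 0.050 = 2; upper rank = 40 × 0.950 = 38.
The 2nd smallest replicate is 11.6; the 38th is 16.9.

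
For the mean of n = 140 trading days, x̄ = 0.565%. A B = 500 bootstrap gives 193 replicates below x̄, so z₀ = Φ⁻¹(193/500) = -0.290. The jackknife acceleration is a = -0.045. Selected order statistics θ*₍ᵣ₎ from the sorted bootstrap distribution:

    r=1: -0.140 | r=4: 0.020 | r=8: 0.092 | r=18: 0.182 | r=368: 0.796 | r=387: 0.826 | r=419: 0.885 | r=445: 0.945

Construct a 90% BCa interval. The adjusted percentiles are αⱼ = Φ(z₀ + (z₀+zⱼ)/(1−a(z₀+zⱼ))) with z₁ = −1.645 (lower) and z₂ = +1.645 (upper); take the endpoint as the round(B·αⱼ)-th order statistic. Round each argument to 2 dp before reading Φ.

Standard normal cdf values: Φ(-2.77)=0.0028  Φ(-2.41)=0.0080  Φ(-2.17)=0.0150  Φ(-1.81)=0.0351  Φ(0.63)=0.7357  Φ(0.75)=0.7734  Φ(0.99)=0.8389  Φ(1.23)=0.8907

Lower: z₀ + z₁ = -0.290 + (-1.645) = -1.935; 1 − a(z₀+z₁) = 1 − (-0.045)(-1.935) = 0.9129; argument = -0.290 + (-1.935)/0.9129 = -2.4096 → -2.41.
α₁ = Φ(-2.41) = 0.0080; rank = round(500 × 0.0080) = 4; θ*₍4₎ = 0.020.
Upper: z₀ + z₂ = 1.355; 1 − a(z₀+z₂) = 1.0610; argument = 0.9871 → 0.99; α₂ = 0.8389; rank = 419; θ*₍419₎ = 0.885.

(0.020, 0.885)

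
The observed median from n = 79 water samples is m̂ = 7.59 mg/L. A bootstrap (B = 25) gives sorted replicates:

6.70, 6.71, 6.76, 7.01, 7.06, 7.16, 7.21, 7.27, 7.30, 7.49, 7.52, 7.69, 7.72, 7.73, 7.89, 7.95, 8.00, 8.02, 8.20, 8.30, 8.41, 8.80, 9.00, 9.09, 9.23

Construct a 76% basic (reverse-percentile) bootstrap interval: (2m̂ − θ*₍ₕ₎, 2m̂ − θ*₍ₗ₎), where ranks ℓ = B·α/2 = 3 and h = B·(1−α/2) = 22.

(6.38, 8.42)

Percentile endpoints at ranks 3 and 22: θ*₍3₎ = 6.76, θ*₍22₎ = 8.80.
Basic interval reflects these around m̂:
  lower = 2 × 7.59 − 8.80 = 6.38
  upper = 2 × 7.59 − 6.76 = 8.42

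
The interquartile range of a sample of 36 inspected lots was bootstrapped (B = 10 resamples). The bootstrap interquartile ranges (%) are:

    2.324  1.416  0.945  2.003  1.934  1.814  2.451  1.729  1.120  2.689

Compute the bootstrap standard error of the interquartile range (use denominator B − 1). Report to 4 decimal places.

Bootstrap SE is the standard deviation of the 10 replicate interquartile ranges.
Mean of replicates: (2.324 + 1.416 + 0.945 + 2.003 + 1.934 + 1.814 + 2.451 + 1.729 + 1.120 + 2.689) / 10 = 18.42500 / 10 = 1.84250
Sum of squared deviations: (+0.48150)² + (−0.42650)² + (−0.89750)² + (+0.16050)² + (+0.09150)² + (−0.02850)² + (+0.60850)² + (−0.11350)² + (−0.72250)² + (+0.84650)² = 2.87592
Variance = 2.87592 / 9 = 0.31955
SE* = √0.31955

SE* = 0.5653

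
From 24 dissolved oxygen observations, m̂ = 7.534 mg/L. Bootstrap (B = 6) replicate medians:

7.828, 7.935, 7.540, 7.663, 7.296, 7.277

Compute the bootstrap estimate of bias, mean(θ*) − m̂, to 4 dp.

mean(θ*) = (7.828 + 7.935 + 7.540 + 7.663 + 7.296 + 7.277) / 6 = 7.58983
bias = 7.58983 − 7.534

bias = +0.0558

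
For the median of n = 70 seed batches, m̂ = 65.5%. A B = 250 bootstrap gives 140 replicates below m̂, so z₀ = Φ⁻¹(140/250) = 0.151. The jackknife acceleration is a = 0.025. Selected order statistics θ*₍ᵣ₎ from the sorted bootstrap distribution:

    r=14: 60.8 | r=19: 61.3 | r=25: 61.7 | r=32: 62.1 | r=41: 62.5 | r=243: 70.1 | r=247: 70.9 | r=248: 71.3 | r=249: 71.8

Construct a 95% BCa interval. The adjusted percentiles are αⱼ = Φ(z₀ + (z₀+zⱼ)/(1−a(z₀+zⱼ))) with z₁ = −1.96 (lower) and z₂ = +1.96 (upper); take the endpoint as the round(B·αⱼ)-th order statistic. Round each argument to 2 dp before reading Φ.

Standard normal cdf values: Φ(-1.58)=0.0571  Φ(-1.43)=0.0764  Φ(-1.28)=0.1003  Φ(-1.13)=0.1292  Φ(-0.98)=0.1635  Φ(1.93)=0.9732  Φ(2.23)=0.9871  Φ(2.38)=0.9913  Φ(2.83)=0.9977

(60.8, 71.3)

Lower: z₀ + z₁ = 0.151 + (-1.960) = -1.809; 1 − a(z₀+z₁) = 1 − (0.025)(-1.809) = 1.0452; argument = 0.151 + (-1.809)/1.0452 = -1.5797 → -1.58.
α₁ = Φ(-1.58) = 0.0571; rank = round(250 × 0.0571) = 14; θ*₍14₎ = 60.8.
Upper: z₀ + z₂ = 2.111; 1 − a(z₀+z₂) = 0.9472; argument = 2.3796 → 2.38; α₂ = 0.9913; rank = 248; θ*₍248₎ = 71.3.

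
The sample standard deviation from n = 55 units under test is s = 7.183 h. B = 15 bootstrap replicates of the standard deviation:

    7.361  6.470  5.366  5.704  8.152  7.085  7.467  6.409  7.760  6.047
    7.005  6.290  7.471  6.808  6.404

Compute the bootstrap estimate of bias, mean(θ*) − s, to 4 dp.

mean(θ*) = (7.361 + 6.470 + 5.366 + 5.704 + 8.152 + 7.085 + 7.467 + 6.409 + 7.760 + 6.047 + 7.005 + 6.290 + 7.471 + 6.808 + 6.404) / 15 = 6.78660
bias = 6.78660 − 7.183

bias = −0.3964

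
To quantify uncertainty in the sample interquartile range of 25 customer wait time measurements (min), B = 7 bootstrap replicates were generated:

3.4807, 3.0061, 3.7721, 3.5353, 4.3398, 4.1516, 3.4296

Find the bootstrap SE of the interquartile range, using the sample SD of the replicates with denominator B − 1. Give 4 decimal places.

SE* = 0.4552

Bootstrap SE is the standard deviation of the 7 replicate interquartile ranges.
Mean of replicates: (3.4807 + 3.0061 + 3.7721 + 3.5353 + 4.3398 + 4.1516 + 3.4296) / 7 = 25.71520 / 7 = 3.67360
Sum of squared deviations: (−0.19290)² + (−0.66750)² + (+0.09850)² + (−0.13830)² + (+0.66620)² + (+0.47800)² + (−0.24400)² = 1.24344
Variance = 1.24344 / 6 = 0.20724
SE* = √0.20724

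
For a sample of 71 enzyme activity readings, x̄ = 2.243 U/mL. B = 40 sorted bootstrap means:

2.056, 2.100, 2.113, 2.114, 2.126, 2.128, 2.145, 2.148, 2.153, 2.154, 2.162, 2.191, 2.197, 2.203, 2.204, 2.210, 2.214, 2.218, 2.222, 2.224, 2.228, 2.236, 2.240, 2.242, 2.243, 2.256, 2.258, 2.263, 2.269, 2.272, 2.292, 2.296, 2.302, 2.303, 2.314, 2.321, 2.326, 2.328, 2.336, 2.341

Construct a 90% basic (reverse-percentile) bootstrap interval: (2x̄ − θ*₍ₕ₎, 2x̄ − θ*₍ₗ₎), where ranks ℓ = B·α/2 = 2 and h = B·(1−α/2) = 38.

Percentile endpoints at ranks 2 and 38: θ*₍2₎ = 2.100, θ*₍38₎ = 2.328.
Basic interval reflects these around x̄:
  lower = 2 × 2.243 − 2.328 = 2.158
  upper = 2 × 2.243 − 2.100 = 2.386

(2.158, 2.386)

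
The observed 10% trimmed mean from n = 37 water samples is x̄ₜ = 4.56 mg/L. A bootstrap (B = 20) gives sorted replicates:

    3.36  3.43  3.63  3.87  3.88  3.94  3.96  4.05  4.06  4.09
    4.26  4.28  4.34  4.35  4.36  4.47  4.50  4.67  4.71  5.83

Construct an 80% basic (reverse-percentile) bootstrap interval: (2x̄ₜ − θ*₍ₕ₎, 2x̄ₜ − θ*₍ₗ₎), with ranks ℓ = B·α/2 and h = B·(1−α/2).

Percentile endpoints at ranks 2 and 18: θ*₍2₎ = 3.43, θ*₍18₎ = 4.67.
Basic interval reflects these around x̄ₜ:
  lower = 2 × 4.56 − 4.67 = 4.45
  upper = 2 × 4.56 − 3.43 = 5.69

(4.45, 5.69)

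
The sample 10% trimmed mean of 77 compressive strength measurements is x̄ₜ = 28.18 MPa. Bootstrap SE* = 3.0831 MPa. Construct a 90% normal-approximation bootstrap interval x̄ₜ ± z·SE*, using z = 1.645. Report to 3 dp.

Margin = 1.645 × 3.0831 = 5.0717
Interval: 28.18 ± 5.0717

(23.108, 33.252)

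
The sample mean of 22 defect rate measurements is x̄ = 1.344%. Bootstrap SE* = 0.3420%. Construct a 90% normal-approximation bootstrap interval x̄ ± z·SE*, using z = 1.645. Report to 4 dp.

Margin = 1.645 × 0.3420 = 0.56259
Interval: 1.344 ± 0.56259

(0.7814, 1.9066)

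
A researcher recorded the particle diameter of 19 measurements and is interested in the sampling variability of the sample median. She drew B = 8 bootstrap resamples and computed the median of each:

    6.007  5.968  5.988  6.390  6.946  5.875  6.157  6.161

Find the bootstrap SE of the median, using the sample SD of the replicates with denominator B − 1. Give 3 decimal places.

Bootstrap SE is the standard deviation of the 8 replicate medians.
Mean of replicates: (6.007 + 5.968 + 5.988 + 6.390 + 6.946 + 5.875 + 6.157 + 6.161) / 8 = 49.4920 / 8 = 6.1865
Sum of squared deviations: (−0.1795)² + (−0.2185)² + (−0.1985)² + (+0.2035)² + (+0.7595)² + (−0.3115)² + (−0.0295)² + (−0.0255)² = 0.8362
Variance = 0.8362 / 7 = 0.1195
SE* = √0.1195

SE* = 0.346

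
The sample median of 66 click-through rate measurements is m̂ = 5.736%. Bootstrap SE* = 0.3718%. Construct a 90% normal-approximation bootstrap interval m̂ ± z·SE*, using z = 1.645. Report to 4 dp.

Margin = 1.645 × 0.3718 = 0.61161
Interval: 5.736 ± 0.61161

(5.1244, 6.3476)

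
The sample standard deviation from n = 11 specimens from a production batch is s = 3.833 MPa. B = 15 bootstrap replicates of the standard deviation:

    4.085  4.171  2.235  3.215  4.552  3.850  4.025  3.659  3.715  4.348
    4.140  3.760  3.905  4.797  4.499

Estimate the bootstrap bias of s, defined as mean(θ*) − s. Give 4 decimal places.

bias = +0.0974

mean(θ*) = (4.085 + 4.171 + 2.235 + 3.215 + 4.552 + 3.850 + 4.025 + 3.659 + 3.715 + 4.348 + 4.140 + 3.760 + 3.905 + 4.797 + 4.499) / 15 = 3.93040
bias = 3.93040 − 3.833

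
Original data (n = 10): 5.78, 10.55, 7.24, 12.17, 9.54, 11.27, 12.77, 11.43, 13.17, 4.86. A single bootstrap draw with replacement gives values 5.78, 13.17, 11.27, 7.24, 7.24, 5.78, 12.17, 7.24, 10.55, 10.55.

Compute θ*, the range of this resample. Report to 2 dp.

θ* = 7.39

Range = 13.17 − 5.78 = 7.39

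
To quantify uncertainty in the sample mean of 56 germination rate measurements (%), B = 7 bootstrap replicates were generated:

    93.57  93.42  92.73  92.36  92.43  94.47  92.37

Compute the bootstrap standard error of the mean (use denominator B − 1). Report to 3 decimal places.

SE* = 0.801

Bootstrap SE is the standard deviation of the 7 replicate means.
Mean of replicates: (93.57 + 93.42 + 92.73 + 92.36 + 92.43 + 94.47 + 92.37) / 7 = 651.3500 / 7 = 93.0500
Sum of squared deviations: (+0.5200)² + (+0.3700)² + (−0.3200)² + (−0.6900)² + (−0.6200)² + (+1.4200)² + (−0.6800)² = 3.8490
Variance = 3.8490 / 6 = 0.6415
SE* = √0.6415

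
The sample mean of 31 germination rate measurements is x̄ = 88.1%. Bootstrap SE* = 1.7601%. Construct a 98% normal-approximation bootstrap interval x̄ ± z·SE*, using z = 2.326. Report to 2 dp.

Margin = 2.326 × 1.7601 = 4.094
Interval: 88.1 ± 4.094

(84.01, 92.19)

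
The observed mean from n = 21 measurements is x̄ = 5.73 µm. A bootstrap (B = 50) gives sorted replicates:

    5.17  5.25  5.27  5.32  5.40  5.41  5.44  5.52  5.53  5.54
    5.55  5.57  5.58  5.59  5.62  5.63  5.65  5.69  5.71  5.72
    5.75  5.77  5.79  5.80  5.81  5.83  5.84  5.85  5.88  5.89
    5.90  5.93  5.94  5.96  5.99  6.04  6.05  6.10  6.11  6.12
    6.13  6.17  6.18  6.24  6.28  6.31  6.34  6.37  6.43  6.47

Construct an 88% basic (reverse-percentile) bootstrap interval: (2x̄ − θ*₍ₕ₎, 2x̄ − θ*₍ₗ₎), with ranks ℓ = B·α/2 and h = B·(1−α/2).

Percentile endpoints at ranks 3 and 47: θ*₍3₎ = 5.27, θ*₍47₎ = 6.34.
Basic interval reflects these around x̄:
  lower = 2 × 5.73 − 6.34 = 5.12
  upper = 2 × 5.73 − 5.27 = 6.19

(5.12, 6.19)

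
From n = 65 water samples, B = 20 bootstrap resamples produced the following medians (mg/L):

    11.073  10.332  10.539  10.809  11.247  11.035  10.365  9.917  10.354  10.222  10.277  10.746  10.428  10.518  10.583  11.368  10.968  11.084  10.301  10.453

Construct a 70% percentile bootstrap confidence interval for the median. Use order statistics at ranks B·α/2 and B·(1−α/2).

(10.277, 11.073)

Sorted replicates: 9.917, 10.222, 10.277, 10.301, 10.332, 10.354, 10.365, 10.428, 10.453, 10.518, 10.539, 10.583, 10.746, 10.809, 10.968, 11.035, 11.073, 11.084, 11.247, 11.368
α = 0.30; lower rank = 20 × 0.150 = 3; upper rank = 20 × 0.850 = 17.
The 3rd smallest replicate is 10.277; the 17th is 11.073.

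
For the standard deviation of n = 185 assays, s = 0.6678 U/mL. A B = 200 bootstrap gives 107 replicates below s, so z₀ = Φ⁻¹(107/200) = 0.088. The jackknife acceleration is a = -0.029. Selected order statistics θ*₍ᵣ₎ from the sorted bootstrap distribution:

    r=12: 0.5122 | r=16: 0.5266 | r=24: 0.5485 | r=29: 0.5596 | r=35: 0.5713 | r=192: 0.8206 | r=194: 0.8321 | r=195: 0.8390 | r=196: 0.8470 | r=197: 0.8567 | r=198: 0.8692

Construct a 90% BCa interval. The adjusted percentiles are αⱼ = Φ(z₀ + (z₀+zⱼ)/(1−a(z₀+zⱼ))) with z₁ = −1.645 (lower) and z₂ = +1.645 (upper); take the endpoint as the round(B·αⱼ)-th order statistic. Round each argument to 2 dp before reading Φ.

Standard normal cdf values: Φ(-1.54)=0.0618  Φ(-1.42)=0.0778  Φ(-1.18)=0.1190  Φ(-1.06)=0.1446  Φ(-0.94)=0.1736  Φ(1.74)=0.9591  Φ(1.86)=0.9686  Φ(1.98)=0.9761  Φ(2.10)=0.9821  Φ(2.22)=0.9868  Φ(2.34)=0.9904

(0.5122, 0.8206)

Lower: z₀ + z₁ = 0.088 + (-1.645) = -1.557; 1 − a(z₀+z₁) = 1 − (-0.029)(-1.557) = 0.9548; argument = 0.088 + (-1.557)/0.9548 = -1.5426 → -1.54.
α₁ = Φ(-1.54) = 0.0618; rank = round(200 × 0.0618) = 12; θ*₍12₎ = 0.5122.
Upper: z₀ + z₂ = 1.733; 1 − a(z₀+z₂) = 1.0503; argument = 1.7381 → 1.74; α₂ = 0.9591; rank = 192; θ*₍192₎ = 0.8206.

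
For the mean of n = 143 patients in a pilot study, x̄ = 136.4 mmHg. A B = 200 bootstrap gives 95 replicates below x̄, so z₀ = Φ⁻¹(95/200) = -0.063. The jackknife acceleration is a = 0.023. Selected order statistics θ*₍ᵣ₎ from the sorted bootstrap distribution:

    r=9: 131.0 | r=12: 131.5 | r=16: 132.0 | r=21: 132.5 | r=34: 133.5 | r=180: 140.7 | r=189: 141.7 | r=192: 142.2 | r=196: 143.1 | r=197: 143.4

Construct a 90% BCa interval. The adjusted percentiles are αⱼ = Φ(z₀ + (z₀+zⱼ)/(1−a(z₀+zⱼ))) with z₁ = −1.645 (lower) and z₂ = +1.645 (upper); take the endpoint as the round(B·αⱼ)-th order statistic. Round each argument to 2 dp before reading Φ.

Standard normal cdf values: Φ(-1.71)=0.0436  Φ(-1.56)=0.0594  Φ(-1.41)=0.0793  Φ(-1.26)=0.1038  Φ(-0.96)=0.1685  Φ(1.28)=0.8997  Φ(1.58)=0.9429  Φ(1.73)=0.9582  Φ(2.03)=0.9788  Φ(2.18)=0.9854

(131.0, 141.7)

Lower: z₀ + z₁ = -0.063 + (-1.645) = -1.708; 1 − a(z₀+z₁) = 1 − (0.023)(-1.708) = 1.0393; argument = -0.063 + (-1.708)/1.0393 = -1.7064 → -1.71.
α₁ = Φ(-1.71) = 0.0436; rank = round(200 × 0.0436) = 9; θ*₍9₎ = 131.0.
Upper: z₀ + z₂ = 1.582; 1 − a(z₀+z₂) = 0.9636; argument = 1.5787 → 1.58; α₂ = 0.9429; rank = 189; θ*₍189₎ = 141.7.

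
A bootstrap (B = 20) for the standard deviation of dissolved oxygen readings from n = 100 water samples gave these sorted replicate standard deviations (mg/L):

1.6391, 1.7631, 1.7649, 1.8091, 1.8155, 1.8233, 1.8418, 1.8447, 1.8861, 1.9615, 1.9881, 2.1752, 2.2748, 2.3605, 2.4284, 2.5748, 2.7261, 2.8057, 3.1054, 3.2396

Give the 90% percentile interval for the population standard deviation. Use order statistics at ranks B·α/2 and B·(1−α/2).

α = 0.10; lower rank = 20 × 0.050 = 1; upper rank = 20 × 0.950 = 19.
The 1st smallest replicate is 1.6391; the 19th is 3.1054.

(1.6391, 3.1054)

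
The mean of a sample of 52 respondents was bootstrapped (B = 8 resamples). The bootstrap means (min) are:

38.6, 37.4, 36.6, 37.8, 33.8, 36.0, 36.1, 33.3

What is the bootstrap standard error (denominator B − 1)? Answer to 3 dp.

Bootstrap SE is the standard deviation of the 8 replicate means.
Mean of replicates: (38.6 + 37.4 + 36.6 + 37.8 + 33.8 + 36.0 + 36.1 + 33.3) / 8 = 289.6000 / 8 = 36.2000
Sum of squared deviations: (+2.4000)² + (+1.2000)² + (+0.4000)² + (+1.6000)² + (−2.4000)² + (−0.2000)² + (−0.1000)² + (−2.9000)² = 24.1400
Variance = 24.1400 / 7 = 3.4486
SE* = √3.4486

SE* = 1.857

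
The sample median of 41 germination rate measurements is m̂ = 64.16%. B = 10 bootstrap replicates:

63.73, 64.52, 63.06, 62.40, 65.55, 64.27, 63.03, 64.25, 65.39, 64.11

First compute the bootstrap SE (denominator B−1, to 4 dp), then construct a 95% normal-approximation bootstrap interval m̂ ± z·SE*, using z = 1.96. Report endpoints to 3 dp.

Mean of replicates = 64.0310; sum of squared deviations = 9.2003; SE* = √(9.2003/9) = 1.0111
Margin = 1.96 × 1.0111 = 1.9818
Interval: 64.16 ± 1.9818

(62.178, 66.142)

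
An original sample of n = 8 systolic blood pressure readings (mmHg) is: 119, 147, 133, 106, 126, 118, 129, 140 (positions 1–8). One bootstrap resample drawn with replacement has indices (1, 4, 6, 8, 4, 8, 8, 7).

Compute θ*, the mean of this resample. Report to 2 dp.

θ* = 124.75

Resample values: 119, 106, 118, 140, 106, 140, 140, 129.
Mean = (119 + 106 + 118 + 140 + 106 + 140 + 140 + 129) / 8 = 998.0 / 8 = 124.75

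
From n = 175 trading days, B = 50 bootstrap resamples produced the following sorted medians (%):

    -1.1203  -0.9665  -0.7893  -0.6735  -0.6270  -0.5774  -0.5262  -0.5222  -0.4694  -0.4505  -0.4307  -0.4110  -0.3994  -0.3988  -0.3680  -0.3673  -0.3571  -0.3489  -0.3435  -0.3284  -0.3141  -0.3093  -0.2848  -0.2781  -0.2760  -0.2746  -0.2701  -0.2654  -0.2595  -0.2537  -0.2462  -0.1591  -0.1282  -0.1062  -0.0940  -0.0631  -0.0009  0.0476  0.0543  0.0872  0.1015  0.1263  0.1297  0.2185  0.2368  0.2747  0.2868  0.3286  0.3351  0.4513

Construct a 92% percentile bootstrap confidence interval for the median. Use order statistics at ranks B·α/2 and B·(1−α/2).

α = 0.08; lower rank = 50 × 0.040 = 2; upper rank = 50 × 0.960 = 48.
The 2nd smallest replicate is -0.9665; the 48th is 0.3286.

(-0.9665, 0.3286)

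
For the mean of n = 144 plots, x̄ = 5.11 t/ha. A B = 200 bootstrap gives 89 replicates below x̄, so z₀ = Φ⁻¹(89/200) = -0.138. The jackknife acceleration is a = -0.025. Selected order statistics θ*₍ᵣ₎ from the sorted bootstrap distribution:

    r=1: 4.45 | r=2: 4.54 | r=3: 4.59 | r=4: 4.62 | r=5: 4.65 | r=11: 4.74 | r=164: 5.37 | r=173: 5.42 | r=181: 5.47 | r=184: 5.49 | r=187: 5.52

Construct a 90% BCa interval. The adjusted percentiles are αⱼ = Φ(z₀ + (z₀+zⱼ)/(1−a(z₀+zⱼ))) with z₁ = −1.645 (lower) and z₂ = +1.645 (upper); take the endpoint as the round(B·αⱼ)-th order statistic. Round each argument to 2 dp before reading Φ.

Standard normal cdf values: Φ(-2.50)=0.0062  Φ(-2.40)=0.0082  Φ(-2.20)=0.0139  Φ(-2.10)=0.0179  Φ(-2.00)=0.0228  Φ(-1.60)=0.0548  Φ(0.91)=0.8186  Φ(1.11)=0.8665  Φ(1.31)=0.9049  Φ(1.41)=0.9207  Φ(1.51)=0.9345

(4.65, 5.47)

Lower: z₀ + z₁ = -0.138 + (-1.645) = -1.783; 1 − a(z₀+z₁) = 1 − (-0.025)(-1.783) = 0.9554; argument = -0.138 + (-1.783)/0.9554 = -2.0042 → -2.00.
α₁ = Φ(-2.00) = 0.0228; rank = round(200 × 0.0228) = 5; θ*₍5₎ = 4.65.
Upper: z₀ + z₂ = 1.507; 1 − a(z₀+z₂) = 1.0377; argument = 1.3143 → 1.31; α₂ = 0.9049; rank = 181; θ*₍181₎ = 5.47.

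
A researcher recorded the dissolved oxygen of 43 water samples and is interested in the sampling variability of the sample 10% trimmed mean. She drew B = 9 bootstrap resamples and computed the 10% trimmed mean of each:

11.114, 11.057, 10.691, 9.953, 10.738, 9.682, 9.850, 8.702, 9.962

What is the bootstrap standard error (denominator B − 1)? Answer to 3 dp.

Bootstrap SE is the standard deviation of the 9 replicate 10% trimmed means.
Mean of replicates: (11.114 + 11.057 + 10.691 + 9.953 + 10.738 + 9.682 + 9.850 + 8.702 + 9.962) / 9 = 91.7490 / 9 = 10.1943
Sum of squared deviations: (+0.9197)² + (+0.8627)² + (+0.4967)² + (−0.2413)² + (+0.5437)² + (−0.5123)² + (−0.3443)² + (−1.4923)² + (−0.2323)² = 4.8526
Variance = 4.8526 / 8 = 0.6066
SE* = √0.6066

SE* = 0.779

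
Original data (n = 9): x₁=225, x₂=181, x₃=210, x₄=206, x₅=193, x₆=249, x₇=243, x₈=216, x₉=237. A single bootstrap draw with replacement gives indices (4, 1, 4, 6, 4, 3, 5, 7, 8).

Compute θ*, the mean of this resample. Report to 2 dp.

Resample values: 206, 225, 206, 249, 206, 210, 193, 243, 216.
Mean = (206 + 225 + 206 + 249 + 206 + 210 + 193 + 243 + 216) / 9 = 1954.0 / 9 = 217.11

θ* = 217.11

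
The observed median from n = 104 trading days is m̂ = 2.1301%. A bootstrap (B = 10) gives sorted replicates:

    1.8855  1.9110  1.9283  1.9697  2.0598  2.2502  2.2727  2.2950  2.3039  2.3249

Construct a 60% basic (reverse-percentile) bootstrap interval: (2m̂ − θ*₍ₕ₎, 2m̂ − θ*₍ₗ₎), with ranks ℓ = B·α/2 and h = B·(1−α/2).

(1.9652, 2.3492)

Percentile endpoints at ranks 2 and 8: θ*₍2₎ = 1.9110, θ*₍8₎ = 2.2950.
Basic interval reflects these around m̂:
  lower = 2 × 2.1301 − 2.2950 = 1.9652
  upper = 2 × 2.1301 − 1.9110 = 2.3492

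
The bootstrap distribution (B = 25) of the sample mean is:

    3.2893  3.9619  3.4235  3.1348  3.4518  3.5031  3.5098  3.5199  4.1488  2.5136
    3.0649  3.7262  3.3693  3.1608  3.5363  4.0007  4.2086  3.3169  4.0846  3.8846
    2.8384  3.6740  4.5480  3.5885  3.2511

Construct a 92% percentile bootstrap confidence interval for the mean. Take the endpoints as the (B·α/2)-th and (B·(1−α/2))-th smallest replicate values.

Sorted replicates: 2.5136, 2.8384, 3.0649, 3.1348, 3.1608, 3.2511, 3.2893, 3.3169, 3.3693, 3.4235, 3.4518, 3.5031, 3.5098, 3.5199, 3.5363, 3.5885, 3.6740, 3.7262, 3.8846, 3.9619, 4.0007, 4.0846, 4.1488, 4.2086, 4.5480
α = 0.08; lower rank = 25 × 0.040 = 1; upper rank = 25 × 0.960 = 24.
The 1st smallest replicate is 2.5136; the 24th is 4.2086.

(2.5136, 4.2086)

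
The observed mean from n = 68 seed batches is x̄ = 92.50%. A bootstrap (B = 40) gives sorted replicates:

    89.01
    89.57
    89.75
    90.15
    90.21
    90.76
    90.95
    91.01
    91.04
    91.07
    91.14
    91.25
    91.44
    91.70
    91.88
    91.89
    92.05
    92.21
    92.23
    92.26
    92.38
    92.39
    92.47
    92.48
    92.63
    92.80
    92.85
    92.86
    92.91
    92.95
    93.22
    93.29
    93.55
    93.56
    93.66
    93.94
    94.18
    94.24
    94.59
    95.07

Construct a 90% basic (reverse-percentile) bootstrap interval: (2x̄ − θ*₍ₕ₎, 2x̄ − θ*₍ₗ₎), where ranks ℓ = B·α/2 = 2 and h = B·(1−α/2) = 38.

(90.76, 95.43)

Percentile endpoints at ranks 2 and 38: θ*₍2₎ = 89.57, θ*₍38₎ = 94.24.
Basic interval reflects these around x̄:
  lower = 2 × 92.50 − 94.24 = 90.76
  upper = 2 × 92.50 − 89.57 = 95.43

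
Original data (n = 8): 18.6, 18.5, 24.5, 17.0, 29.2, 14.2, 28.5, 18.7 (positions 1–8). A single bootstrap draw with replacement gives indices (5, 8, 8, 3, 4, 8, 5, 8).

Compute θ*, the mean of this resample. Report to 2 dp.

Resample values: 29.2, 18.7, 18.7, 24.5, 17.0, 18.7, 29.2, 18.7.
Mean = (29.2 + 18.7 + 18.7 + 24.5 + 17.0 + 18.7 + 29.2 + 18.7) / 8 = 174.70 / 8 = 21.84

θ* = 21.84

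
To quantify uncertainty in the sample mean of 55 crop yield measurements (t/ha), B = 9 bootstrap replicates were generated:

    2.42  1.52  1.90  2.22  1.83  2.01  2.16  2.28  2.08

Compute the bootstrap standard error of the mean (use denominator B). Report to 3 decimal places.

Bootstrap SE is the standard deviation of the 9 replicate means.
Mean of replicates: (2.42 + 1.52 + 1.90 + 2.22 + 1.83 + 2.01 + 2.16 + 2.28 + 2.08) / 9 = 18.4200 / 9 = 2.0467
Sum of squared deviations: (+0.3733)² + (−0.5267)² + (−0.1467)² + (+0.1733)² + (−0.2167)² + (−0.0367)² + (+0.1133)² + (+0.2333)² + (+0.0333)² = 0.5850
Variance = 0.5850 / 9 = 0.0650
SE* = √0.0650

SE* = 0.255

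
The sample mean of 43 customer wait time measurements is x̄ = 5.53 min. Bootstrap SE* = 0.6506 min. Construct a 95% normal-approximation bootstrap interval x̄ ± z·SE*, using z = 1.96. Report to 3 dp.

Margin = 1.96 × 0.6506 = 1.2752
Interval: 5.53 ± 1.2752

(4.255, 6.805)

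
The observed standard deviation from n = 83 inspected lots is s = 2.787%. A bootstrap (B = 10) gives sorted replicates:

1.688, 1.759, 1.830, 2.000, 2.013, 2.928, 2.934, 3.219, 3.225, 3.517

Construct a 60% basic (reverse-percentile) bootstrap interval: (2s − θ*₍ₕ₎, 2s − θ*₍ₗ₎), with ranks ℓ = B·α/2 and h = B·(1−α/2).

(2.355, 3.815)

Percentile endpoints at ranks 2 and 8: θ*₍2₎ = 1.759, θ*₍8₎ = 3.219.
Basic interval reflects these around s:
  lower = 2 × 2.787 − 3.219 = 2.355
  upper = 2 × 2.787 − 1.759 = 3.815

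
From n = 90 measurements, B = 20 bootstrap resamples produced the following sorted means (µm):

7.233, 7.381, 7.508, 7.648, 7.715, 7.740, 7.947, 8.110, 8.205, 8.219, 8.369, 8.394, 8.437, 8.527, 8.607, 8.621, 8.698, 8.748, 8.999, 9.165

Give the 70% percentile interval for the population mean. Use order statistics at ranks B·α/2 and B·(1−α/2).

(7.508, 8.698)

α = 0.30; lower rank = 20 × 0.150 = 3; upper rank = 20 × 0.850 = 17.
The 3rd smallest replicate is 7.508; the 17th is 8.698.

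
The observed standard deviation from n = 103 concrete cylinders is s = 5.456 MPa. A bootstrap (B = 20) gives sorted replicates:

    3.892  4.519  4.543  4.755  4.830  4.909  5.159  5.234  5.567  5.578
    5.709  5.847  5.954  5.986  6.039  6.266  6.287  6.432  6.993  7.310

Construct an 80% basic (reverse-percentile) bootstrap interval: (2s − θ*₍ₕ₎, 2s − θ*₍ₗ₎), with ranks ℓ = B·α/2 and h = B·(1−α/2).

Percentile endpoints at ranks 2 and 18: θ*₍2₎ = 4.519, θ*₍18₎ = 6.432.
Basic interval reflects these around s:
  lower = 2 × 5.456 − 6.432 = 4.480
  upper = 2 × 5.456 − 4.519 = 6.393

(4.480, 6.393)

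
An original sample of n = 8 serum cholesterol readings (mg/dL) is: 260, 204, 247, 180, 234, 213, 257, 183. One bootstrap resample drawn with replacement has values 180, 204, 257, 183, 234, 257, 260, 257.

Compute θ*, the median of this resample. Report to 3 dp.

θ* = 245.500

Sorted: 180, 183, 204, 234, 257, 257, 257, 260
Median = average of the two middle values = 245.500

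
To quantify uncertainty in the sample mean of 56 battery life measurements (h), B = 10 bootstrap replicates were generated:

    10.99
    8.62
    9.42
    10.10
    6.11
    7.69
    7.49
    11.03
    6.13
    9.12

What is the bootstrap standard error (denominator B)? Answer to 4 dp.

SE* = 1.7065

Bootstrap SE is the standard deviation of the 10 replicate means.
Mean of replicates: (10.99 + 8.62 + 9.42 + 10.10 + 6.11 + 7.69 + 7.49 + 11.03 + 6.13 + 9.12) / 10 = 86.70000 / 10 = 8.67000
Sum of squared deviations: (+2.32000)² + (−0.05000)² + (+0.75000)² + (+1.43000)² + (−2.56000)² + (−0.98000)² + (−1.18000)² + (+2.36000)² + (−2.54000)² + (+0.45000)² = 29.12240
Variance = 29.12240 / 10 = 2.91224
SE* = √2.91224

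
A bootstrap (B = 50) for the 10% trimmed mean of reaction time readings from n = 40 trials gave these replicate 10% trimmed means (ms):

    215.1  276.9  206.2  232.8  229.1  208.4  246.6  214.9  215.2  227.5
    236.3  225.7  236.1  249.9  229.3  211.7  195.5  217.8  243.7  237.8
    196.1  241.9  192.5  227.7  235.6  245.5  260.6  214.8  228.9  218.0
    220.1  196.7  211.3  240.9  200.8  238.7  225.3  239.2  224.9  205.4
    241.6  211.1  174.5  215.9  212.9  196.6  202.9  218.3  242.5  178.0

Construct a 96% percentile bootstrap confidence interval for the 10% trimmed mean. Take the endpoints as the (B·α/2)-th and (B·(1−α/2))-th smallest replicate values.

Sorted replicates: 174.5, 178.0, 192.5, 195.5, 196.1, 196.6, 196.7, 200.8, 202.9, 205.4, 206.2, 208.4, 211.1, 211.3, 211.7, 212.9, 214.8, 214.9, 215.1, 215.2, 215.9, 217.8, 218.0, 218.3, 220.1, 224.9, 225.3, 225.7, 227.5, 227.7, 228.9, 229.1, 229.3, 232.8, 235.6, 236.1, 236.3, 237.8, 238.7, 239.2, 240.9, 241.6, 241.9, 242.5, 243.7, 245.5, 246.6, 249.9, 260.6, 276.9
α = 0.04; lower rank = 50 × 0.020 = 1; upper rank = 50 × 0.980 = 49.
The 1st smallest replicate is 174.5; the 49th is 260.6.

(174.5, 260.6)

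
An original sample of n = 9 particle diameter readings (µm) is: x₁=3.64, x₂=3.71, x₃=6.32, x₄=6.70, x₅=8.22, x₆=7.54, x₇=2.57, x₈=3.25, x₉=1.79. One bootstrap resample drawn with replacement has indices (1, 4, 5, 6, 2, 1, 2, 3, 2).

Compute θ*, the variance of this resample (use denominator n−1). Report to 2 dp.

Resample values: 3.64, 6.70, 8.22, 7.54, 3.71, 3.64, 3.71, 6.32, 3.71.
Mean = 5.2433; sum of squared deviations = 29.6110
s² = 29.6110 / 8 = 3.7014

θ* = 3.70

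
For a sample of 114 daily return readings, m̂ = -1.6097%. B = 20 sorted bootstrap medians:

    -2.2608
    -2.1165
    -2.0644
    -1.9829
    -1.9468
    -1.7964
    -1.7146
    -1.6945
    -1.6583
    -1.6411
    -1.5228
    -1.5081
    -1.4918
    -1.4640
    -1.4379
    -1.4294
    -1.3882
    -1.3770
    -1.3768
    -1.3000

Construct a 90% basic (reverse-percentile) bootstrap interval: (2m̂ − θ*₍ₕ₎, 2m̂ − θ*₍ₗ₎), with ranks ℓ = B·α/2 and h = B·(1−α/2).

(-1.8426, -0.9586)

Percentile endpoints at ranks 1 and 19: θ*₍1₎ = -2.2608, θ*₍19₎ = -1.3768.
Basic interval reflects these around m̂:
  lower = 2 × -1.6097 − -1.3768 = -1.8426
  upper = 2 × -1.6097 − -2.2608 = -0.9586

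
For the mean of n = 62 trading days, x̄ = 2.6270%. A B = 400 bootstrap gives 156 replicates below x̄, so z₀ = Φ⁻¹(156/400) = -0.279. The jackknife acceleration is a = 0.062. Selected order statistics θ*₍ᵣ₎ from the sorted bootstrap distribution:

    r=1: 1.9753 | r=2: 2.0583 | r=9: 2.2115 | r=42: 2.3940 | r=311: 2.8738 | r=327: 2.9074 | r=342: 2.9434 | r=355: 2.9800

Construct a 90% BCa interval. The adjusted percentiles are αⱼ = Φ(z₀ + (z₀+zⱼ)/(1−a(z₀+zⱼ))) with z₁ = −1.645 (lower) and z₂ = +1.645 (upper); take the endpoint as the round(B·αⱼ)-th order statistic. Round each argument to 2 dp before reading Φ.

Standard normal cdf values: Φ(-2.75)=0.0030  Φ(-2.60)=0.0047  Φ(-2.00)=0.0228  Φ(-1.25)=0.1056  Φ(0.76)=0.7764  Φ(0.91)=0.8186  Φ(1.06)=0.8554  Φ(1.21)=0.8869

(2.2115, 2.9800)

Lower: z₀ + z₁ = -0.279 + (-1.645) = -1.924; 1 − a(z₀+z₁) = 1 − (0.062)(-1.924) = 1.1193; argument = -0.279 + (-1.924)/1.1193 = -1.9979 → -2.00.
α₁ = Φ(-2.00) = 0.0228; rank = round(400 × 0.0228) = 9; θ*₍9₎ = 2.2115.
Upper: z₀ + z₂ = 1.366; 1 − a(z₀+z₂) = 0.9153; argument = 1.2134 → 1.21; α₂ = 0.8869; rank = 355; θ*₍355₎ = 2.9800.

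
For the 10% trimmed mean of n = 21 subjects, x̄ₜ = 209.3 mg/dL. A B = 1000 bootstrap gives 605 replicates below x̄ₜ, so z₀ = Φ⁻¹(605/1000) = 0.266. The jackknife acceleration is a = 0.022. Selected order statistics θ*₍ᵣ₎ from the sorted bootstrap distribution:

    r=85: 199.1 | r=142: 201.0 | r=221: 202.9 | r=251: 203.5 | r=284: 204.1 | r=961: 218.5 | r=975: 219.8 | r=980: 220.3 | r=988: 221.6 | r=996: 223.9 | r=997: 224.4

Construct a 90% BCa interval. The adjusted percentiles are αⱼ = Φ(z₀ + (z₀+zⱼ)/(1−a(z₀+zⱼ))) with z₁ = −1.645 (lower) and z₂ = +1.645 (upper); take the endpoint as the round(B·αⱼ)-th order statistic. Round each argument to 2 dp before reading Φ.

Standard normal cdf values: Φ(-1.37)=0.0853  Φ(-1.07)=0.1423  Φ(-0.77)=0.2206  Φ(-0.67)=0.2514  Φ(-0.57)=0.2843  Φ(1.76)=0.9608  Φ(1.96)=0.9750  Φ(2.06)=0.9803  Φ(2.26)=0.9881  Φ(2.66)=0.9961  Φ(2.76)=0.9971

Lower: z₀ + z₁ = 0.266 + (-1.645) = -1.379; 1 − a(z₀+z₁) = 1 − (0.022)(-1.379) = 1.0303; argument = 0.266 + (-1.379)/1.0303 = -1.0724 → -1.07.
α₁ = Φ(-1.07) = 0.1423; rank = round(1000 × 0.1423) = 142; θ*₍142₎ = 201.0.
Upper: z₀ + z₂ = 1.911; 1 − a(z₀+z₂) = 0.9580; argument = 2.2609 → 2.26; α₂ = 0.9881; rank = 988; θ*₍988₎ = 221.6.

(201.0, 221.6)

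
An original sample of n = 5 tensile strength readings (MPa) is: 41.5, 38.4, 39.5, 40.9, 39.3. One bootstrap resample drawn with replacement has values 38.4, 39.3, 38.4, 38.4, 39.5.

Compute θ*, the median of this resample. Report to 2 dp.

θ* = 38.40

Sorted: 38.4, 38.4, 38.4, 39.3, 39.5
Median = middle value = 38.40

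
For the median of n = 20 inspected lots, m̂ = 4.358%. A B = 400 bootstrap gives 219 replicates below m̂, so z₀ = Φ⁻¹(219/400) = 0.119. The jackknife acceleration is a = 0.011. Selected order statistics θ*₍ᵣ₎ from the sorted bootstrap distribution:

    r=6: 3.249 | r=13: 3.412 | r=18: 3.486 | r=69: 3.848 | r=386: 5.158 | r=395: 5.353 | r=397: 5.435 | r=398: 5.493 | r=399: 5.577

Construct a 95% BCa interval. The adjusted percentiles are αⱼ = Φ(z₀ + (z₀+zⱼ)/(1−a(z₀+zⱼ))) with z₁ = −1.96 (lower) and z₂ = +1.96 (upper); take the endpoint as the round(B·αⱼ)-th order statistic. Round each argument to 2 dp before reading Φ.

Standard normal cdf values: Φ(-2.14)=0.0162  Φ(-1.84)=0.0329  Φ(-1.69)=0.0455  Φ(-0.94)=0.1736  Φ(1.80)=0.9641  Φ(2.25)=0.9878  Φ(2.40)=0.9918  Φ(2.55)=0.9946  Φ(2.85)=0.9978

(3.486, 5.353)

Lower: z₀ + z₁ = 0.119 + (-1.960) = -1.841; 1 − a(z₀+z₁) = 1 − (0.011)(-1.841) = 1.0203; argument = 0.119 + (-1.841)/1.0203 = -1.6855 → -1.69.
α₁ = Φ(-1.69) = 0.0455; rank = round(400 × 0.0455) = 18; θ*₍18₎ = 3.486.
Upper: z₀ + z₂ = 2.079; 1 − a(z₀+z₂) = 0.9771; argument = 2.2467 → 2.25; α₂ = 0.9878; rank = 395; θ*₍395₎ = 5.353.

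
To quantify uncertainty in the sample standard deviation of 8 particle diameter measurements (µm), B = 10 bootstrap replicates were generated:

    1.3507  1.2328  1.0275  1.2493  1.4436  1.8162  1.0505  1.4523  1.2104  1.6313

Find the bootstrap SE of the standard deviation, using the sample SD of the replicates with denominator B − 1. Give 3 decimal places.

SE* = 0.248

Bootstrap SE is the standard deviation of the 10 replicate standard deviations.
Mean of replicates: (1.3507 + 1.2328 + 1.0275 + 1.2493 + 1.4436 + 1.8162 + 1.0505 + 1.4523 + 1.2104 + 1.6313) / 10 = 13.46460 / 10 = 1.34646
Sum of squared deviations: (+0.00424)² + (−0.11366)² + (−0.31896)² + (−0.09716)² + (+0.09714)² + (+0.46974)² + (−0.29596)² + (+0.10584)² + (−0.13606)² + (+0.28484)² = 0.55264
Variance = 0.55264 / 9 = 0.06140
SE* = √0.06140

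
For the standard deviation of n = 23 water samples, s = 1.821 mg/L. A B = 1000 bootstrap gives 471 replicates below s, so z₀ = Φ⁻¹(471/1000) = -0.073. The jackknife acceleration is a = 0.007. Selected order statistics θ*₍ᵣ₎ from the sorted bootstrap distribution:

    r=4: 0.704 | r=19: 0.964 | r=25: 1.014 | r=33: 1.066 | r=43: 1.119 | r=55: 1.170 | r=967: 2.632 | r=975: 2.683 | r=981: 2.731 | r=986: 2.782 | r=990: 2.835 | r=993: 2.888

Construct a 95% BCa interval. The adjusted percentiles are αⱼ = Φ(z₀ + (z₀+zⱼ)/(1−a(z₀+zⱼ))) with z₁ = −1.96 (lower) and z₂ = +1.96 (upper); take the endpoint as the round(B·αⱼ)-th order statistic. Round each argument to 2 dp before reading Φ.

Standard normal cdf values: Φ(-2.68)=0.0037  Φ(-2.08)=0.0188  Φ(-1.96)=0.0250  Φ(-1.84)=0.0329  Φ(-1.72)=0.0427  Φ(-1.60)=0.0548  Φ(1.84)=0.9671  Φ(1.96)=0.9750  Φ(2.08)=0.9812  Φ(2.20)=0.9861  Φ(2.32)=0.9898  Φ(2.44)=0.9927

(0.964, 2.632)

Lower: z₀ + z₁ = -0.073 + (-1.960) = -2.033; 1 − a(z₀+z₁) = 1 − (0.007)(-2.033) = 1.0142; argument = -0.073 + (-2.033)/1.0142 = -2.0775 → -2.08.
α₁ = Φ(-2.08) = 0.0188; rank = round(1000 × 0.0188) = 19; θ*₍19₎ = 0.964.
Upper: z₀ + z₂ = 1.887; 1 − a(z₀+z₂) = 0.9868; argument = 1.8393 → 1.84; α₂ = 0.9671; rank = 967; θ*₍967₎ = 2.632.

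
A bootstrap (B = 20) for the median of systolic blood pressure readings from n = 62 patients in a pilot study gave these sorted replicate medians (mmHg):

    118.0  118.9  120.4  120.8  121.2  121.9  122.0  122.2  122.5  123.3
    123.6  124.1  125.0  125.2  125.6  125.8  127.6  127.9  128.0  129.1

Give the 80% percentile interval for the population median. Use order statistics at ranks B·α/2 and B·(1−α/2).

(118.9, 127.9)

α = 0.20; lower rank = 20 × 0.100 = 2; upper rank = 20 × 0.900 = 18.
The 2nd smallest replicate is 118.9; the 18th is 127.9.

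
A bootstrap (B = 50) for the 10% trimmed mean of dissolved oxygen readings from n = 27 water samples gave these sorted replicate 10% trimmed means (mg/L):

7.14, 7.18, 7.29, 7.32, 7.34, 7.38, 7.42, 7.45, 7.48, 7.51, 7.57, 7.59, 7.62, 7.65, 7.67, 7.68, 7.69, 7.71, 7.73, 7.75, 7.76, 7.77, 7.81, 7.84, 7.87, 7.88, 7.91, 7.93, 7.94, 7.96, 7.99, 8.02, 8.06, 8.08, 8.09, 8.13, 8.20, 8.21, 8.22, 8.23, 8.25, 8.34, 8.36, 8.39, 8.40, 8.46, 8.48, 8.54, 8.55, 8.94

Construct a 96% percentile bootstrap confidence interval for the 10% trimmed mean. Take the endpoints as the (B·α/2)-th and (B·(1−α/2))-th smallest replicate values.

α = 0.04; lower rank = 50 × 0.020 = 1; upper rank = 50 × 0.980 = 49.
The 1st smallest replicate is 7.14; the 49th is 8.55.

(7.14, 8.55)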